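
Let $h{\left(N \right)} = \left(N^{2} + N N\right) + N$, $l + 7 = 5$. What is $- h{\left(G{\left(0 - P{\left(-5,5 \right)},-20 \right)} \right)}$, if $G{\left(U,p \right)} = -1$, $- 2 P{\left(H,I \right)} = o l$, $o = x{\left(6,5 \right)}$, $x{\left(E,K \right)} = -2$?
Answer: $-1$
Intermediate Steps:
$l = -2$ ($l = -7 + 5 = -2$)
$o = -2$
$P{\left(H,I \right)} = -2$ ($P{\left(H,I \right)} = - \frac{\left(-2\right) \left(-2\right)}{2} = \left(- \frac{1}{2}\right) 4 = -2$)
$h{\left(N \right)} = N + 2 N^{2}$ ($h{\left(N \right)} = \left(N^{2} + N^{2}\right) + N = 2 N^{2} + N = N + 2 N^{2}$)
$- h{\left(G{\left(0 - P{\left(-5,5 \right)},-20 \right)} \right)} = - \left(-1\right) \left(1 + 2 \left(-1\right)\right) = - \left(-1\right) \left(1 - 2\right) = - \left(-1\right) \left(-1\right) = \left(-1\right) 1 = -1$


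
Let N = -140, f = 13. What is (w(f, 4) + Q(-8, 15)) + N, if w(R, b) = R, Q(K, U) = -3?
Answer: -130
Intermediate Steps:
(w(f, 4) + Q(-8, 15)) + N = (13 - 3) - 140 = 10 - 140 = -130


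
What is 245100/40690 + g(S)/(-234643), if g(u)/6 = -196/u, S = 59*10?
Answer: 1696576871922/281654898265 ≈ 6.0236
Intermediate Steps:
S = 590
g(u) = -1176/u (g(u) = 6*(-196/u) = -1176/u)
245100/40690 + g(S)/(-234643) = 245100/40690 - 1176/590/(-234643) = 245100*(1/40690) - 1176*1/590*(-1/234643) = 24510/4069 - 588/295*(-1/234643) = 24510/4069 + 588/69219685 = 1696576871922/281654898265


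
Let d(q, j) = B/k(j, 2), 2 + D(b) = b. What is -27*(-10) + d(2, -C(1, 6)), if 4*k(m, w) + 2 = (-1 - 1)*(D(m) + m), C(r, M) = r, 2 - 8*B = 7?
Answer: 3235/12 ≈ 269.58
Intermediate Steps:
B = -5/8 (B = ¼ - ⅛*7 = ¼ - 7/8 = -5/8 ≈ -0.62500)
D(b) = -2 + b
k(m, w) = ½ - m (k(m, w) = -½ + ((-1 - 1)*((-2 + m) + m))/4 = -½ + (-2*(-2 + 2*m))/4 = -½ + (4 - 4*m)/4 = -½ + (1 - m) = ½ - m)
d(q, j) = -5/(8*(½ - j))
-27*(-10) + d(2, -C(1, 6)) = -27*(-10) + 5/(4*(-1 + 2*(-1*1))) = 270 + 5/(4*(-1 + 2*(-1))) = 270 + 5/(4*(-1 - 2)) = 270 + (5/4)/(-3) = 270 + (5/4)*(-⅓) = 270 - 5/12 = 3235/12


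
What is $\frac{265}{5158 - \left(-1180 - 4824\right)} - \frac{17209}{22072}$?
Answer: $- \frac{93118889}{123183832} \approx -0.75593$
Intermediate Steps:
$\frac{265}{5158 - \left(-1180 - 4824\right)} - \frac{17209}{22072} = \frac{265}{5158 - -6004} - \frac{17209}{22072} = \frac{265}{5158 + 6004} - \frac{17209}{22072} = \frac{265}{11162} - \frac{17209}{22072} = - \frac{93118889}{123183832}$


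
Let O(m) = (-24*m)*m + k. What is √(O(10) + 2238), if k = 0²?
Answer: 9*I*√2 ≈ 12.728*I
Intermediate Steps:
k = 0
O(m) = -24*m² (O(m) = (-24*m)*m + 0 = -24*m² + 0 = -24*m²)
√(O(10) + 2238) = √(-24*10² + 2238) = √(-24*100 + 2238) = √(-2400 + 2238) = √(-162) = 9*I*√2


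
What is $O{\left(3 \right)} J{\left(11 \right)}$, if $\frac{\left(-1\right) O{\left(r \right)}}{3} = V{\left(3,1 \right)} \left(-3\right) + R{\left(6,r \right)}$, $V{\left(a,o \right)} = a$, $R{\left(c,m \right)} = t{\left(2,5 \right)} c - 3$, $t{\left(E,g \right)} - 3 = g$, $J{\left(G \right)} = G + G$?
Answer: $-2376$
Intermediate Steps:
$J{\left(G \right)} = 2 G$
$t{\left(E,g \right)} = 3 + g$
$R{\left(c,m \right)} = -3 + 8 c$ ($R{\left(c,m \right)} = \left(3 + 5\right) c - 3 = 8 c - 3 = -3 + 8 c$)
$O{\left(r \right)} = -108$ ($O{\left(r \right)} = - 3 \left(3 \left(-3\right) + \left(-3 + 8 \cdot 6\right)\right) = - 3 \left(-9 + \left(-3 + 48\right)\right) = - 3 \left(-9 + 45\right) = \left(-3\right) 36 = -108$)
$O{\left(3 \right)} J{\left(11 \right)} = - 108 \cdot 2 \cdot 11 = \left(-108\right) 22 = -2376$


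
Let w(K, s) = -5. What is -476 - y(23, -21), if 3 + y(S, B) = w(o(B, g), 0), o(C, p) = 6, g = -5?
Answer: -468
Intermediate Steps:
y(S, B) = -8 (y(S, B) = -3 - 5 = -8)
-476 - y(23, -21) = -476 - 1*(-8) = -476 + 8 = -468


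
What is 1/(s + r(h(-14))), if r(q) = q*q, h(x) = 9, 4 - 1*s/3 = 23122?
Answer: -1/69273 ≈ -1.4436e-5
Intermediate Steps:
s = -69354 (s = 12 - 3*23122 = 12 - 69366 = -69354)
r(q) = q²
1/(s + r(h(-14))) = 1/(-69354 + 9²) = 1/(-69354 + 81) = 1/(-69273) = -1/69273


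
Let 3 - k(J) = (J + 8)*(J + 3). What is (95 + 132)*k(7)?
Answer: -33369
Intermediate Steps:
k(J) = 3 - (3 + J)*(8 + J) (k(J) = 3 - (J + 8)*(J + 3) = 3 - (8 + J)*(3 + J) = 3 - (3 + J)*(8 + J))
(95 + 132)*k(7) = (95 + 132)*(-21 - 1*7² - 11*7) = 227*(-21 - 1*49 - 77) = 227*(-21 - 49 - 77) = 227*(-147) = -33369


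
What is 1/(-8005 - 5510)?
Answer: -1/13515 ≈ -7.3992e-5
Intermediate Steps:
1/(-8005 - 5510) = 1/(-13515) = -1/13515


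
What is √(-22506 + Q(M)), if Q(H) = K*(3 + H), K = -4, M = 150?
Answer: I*√23118 ≈ 152.05*I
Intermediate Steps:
Q(H) = -12 - 4*H (Q(H) = -4*(3 + H) = -12 - 4*H)
√(-22506 + Q(M)) = √(-22506 + (-12 - 4*150)) = √(-22506 + (-12 - 600)) = √(-22506 - 612) = √(-23118) = I*√23118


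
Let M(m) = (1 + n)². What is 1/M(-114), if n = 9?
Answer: 1/100 ≈ 0.010000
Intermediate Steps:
M(m) = 100 (M(m) = (1 + 9)² = 10² = 100)
1/M(-114) = 1/100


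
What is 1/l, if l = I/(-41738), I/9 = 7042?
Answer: -20869/31689 ≈ -0.65856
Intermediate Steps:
I = 63378 (I = 9*7042 = 63378)
l = -31689/20869 (l = 63378/(-41738) = 63378*(-1/41738) = -31689/20869 ≈ -1.5185)
1/l = 1/(-31689/20869) = -20869/31689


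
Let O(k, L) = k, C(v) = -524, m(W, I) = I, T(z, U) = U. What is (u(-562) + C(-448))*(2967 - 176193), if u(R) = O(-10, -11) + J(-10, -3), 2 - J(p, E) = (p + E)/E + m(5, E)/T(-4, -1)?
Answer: 93426556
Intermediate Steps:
J(p, E) = 2 + E - (E + p)/E (J(p, E) = 2 - ((p + E)/E + E/(-1)) = 2 - ((E + p)/E + E*(-1)) = 2 - ((E + p)/E - E) = 2 - (-E + (E + p)/E) = 2 + (E - (E + p)/E) = 2 + E - (E + p)/E)
u(R) = -46/3 (u(R) = -10 + (1 - 3 - 1*(-10)/(-3)) = -10 + (1 - 3 - 1*(-10)*(-⅓)) = -10 + (1 - 3 - 10/3) = -10 - 16/3 = -46/3)
(u(-562) + C(-448))*(2967 - 176193) = (-46/3 - 524)*(2967 - 176193) = -1618/3*(-173226) = 93426556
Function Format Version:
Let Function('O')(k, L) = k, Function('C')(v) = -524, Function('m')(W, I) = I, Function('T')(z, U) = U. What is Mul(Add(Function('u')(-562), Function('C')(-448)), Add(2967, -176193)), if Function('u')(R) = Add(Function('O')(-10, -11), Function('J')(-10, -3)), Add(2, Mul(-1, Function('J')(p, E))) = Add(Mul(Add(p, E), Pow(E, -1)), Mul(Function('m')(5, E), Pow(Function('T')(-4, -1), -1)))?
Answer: 93426556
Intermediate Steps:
Function('J')(p, E) = Add(2, E, Mul(-1, Pow(E, -1), Add(E, p))) (Function('J')(p, E) = Add(2, Mul(-1, Add(Mul(Add(p, E), Pow(E, -1)), Mul(E, Pow(-1, -1))))) = Add(2, Mul(-1, Add(Mul(Add(E, p), Pow(E, -1)), Mul(E, -1)))) = Add(2, Mul(-1, Add(Mul(Pow(E, -1), Add(E, p)), Mul(-1, E)))) = Add(2, Mul(-1, Add(Mul(-1, E), Mul(Pow(E, -1), Add(E, p))))) = Add(2, Add(E, Mul(-1, Pow(E, -1), Add(E, p)))) = Add(2, E, Mul(-1, Pow(E, -1), Add(E, p))))
Function('u')(R) = Rational(-46, 3) (Function('u')(R) = Add(-10, Add(1, -3, Mul(-1, -10, Pow(-3, -1)))) = Add(-10, Add(1, -3, Mul(-1, -10, Rational(-1, 3)))) = Add(-10, Add(1, -3, Rational(-10, 3))) = Add(-10, Rational(-16, 3)) = Rational(-46, 3))
Mul(Add(Function('u')(-562), Function('C')(-448)), Add(2967, -176193)) = Mul(Add(Rational(-46, 3), -524), Add(2967, -176193)) = Mul(Rational(-1618, 3), -173226) = 93426556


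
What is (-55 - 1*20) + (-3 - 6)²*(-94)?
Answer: -7689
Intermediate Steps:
(-55 - 1*20) + (-3 - 6)²*(-94) = (-55 - 20) + (-9)²*(-94) = -75 + 81*(-94) = -75 - 7614 = -7689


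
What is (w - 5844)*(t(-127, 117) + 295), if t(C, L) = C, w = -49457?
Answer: -9290568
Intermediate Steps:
(w - 5844)*(t(-127, 117) + 295) = (-49457 - 5844)*(-127 + 295) = -55301*168 = -9290568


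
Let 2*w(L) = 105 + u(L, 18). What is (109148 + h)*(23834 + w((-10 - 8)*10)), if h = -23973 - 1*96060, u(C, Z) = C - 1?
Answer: -259019460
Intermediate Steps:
u(C, Z) = -1 + C
w(L) = 52 + L/2 (w(L) = (105 + (-1 + L))/2 = (104 + L)/2 = 52 + L/2)
h = -120033 (h = -23973 - 96060 = -120033)
(109148 + h)*(23834 + w((-10 - 8)*10)) = (109148 - 120033)*(23834 + (52 + ((-10 - 8)*10)/2)) = -10885*(23834 + (52 + (-18*10)/2)) = -10885*(23834 + (52 + (½)*(-180))) = -10885*(23834 + (52 - 90)) = -10885*(23834 - 38) = -10885*23796 = -259019460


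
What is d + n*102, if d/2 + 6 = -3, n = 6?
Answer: 594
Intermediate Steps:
d = -18 (d = -12 + 2*(-3) = -12 - 6 = -18)
d + n*102 = -18 + 6*102 = -18 + 612 = 594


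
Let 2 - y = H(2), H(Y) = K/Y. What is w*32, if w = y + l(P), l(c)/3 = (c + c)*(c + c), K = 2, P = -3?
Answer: 3488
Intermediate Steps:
l(c) = 12*c² (l(c) = 3*((c + c)*(c + c)) = 3*((2*c)*(2*c)) = 3*(4*c²) = 12*c²)
H(Y) = 2/Y
y = 1 (y = 2 - 2/2 = 2 - 1*1 = 2 - 1 = 1)
w = 109 (w = 1 + 12*(-3)² = 1 + 12*9 = 1 + 108 = 109)
w*32 = 109*32 = 3488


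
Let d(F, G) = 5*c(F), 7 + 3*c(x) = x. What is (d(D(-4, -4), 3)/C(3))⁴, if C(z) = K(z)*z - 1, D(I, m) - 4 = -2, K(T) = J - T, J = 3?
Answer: 390625/81 ≈ 4822.5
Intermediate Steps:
c(x) = -7/3 + x/3
K(T) = 3 - T
D(I, m) = 2 (D(I, m) = 4 - 2 = 2)
d(F, G) = -35/3 + 5*F/3 (d(F, G) = 5*(-7/3 + F/3) = -35/3 + 5*F/3)
C(z) = -1 + z*(3 - z) (C(z) = (3 - z)*z - 1 = z*(3 - z) - 1 = -1 + z*(3 - z))
(d(D(-4, -4), 3)/C(3))⁴ = ((-35/3 + (5/3)*2)/(-1 - 1*3*(-3 + 3)))⁴ = ((-35/3 + 10/3)/(-1 - 1*3*0))⁴ = (-25/(3*(-1 + 0)))⁴ = (-25/3/(-1))⁴ = (-25/3*(-1))⁴ = (25/3)⁴ = 390625/81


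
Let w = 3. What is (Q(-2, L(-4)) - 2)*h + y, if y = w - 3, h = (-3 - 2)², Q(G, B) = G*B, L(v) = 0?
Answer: -50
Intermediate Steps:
Q(G, B) = B*G
h = 25 (h = (-5)² = 25)
y = 0 (y = 3 - 3 = 0)
(Q(-2, L(-4)) - 2)*h + y = (0*(-2) - 2)*25 + 0 = (0 - 2)*25 + 0 = -2*25 + 0 = -50 + 0 = -50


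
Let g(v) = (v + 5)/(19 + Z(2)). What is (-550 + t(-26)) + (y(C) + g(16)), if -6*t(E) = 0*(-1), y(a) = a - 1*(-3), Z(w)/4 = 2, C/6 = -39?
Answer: -7022/9 ≈ -780.22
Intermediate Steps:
C = -234 (C = 6*(-39) = -234)
Z(w) = 8 (Z(w) = 4*2 = 8)
y(a) = 3 + a (y(a) = a + 3 = 3 + a)
t(E) = 0 (t(E) = -0*(-1) = -1/6*0 = 0)
g(v) = 5/27 + v/27 (g(v) = (v + 5)/(19 + 8) = (5 + v)/27 = (5 + v)*(1/27) = 5/27 + v/27)
(-550 + t(-26)) + (y(C) + g(16)) = (-550 + 0) + ((3 - 234) + (5/27 + (1/27)*16)) = -550 + (-231 + (5/27 + 16/27)) = -550 + (-231 + 7/9) = -550 - 2072/9 = -7022/9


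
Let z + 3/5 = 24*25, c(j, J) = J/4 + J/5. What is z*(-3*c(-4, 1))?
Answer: -80919/100 ≈ -809.19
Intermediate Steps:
c(j, J) = 9*J/20 (c(j, J) = J*(¼) + J*(⅕) = J/4 + J/5 = 9*J/20)
z = 2997/5 (z = -⅗ + 24*25 = -⅗ + 600 = 2997/5 ≈ 599.40)
z*(-3*c(-4, 1)) = 2997*(-27/20)/5 = 2997*(-3*9/20)/5 = (2997/5)*(-27/20) = -80919/100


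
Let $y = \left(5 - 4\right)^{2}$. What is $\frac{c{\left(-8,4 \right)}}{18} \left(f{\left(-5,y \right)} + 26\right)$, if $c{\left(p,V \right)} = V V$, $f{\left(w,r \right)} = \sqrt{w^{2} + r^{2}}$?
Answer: $\frac{208}{9} + \frac{8 \sqrt{26}}{9} \approx 27.644$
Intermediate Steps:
$y = 1$ ($y = 1^{2} = 1$)
$f{\left(w,r \right)} = \sqrt{r^{2} + w^{2}}$
$c{\left(p,V \right)} = V^{2}$
$\frac{c{\left(-8,4 \right)}}{18} \left(f{\left(-5,y \right)} + 26\right) = \frac{4^{2}}{18} \left(\sqrt{1^{2} + \left(-5\right)^{2}} + 26\right) = 16 \cdot \frac{1}{18} \left(\sqrt{1 + 25} + 26\right) = \frac{8 \left(\sqrt{26} + 26\right)}{9} = \frac{8 \left(26 + \sqrt{26}\right)}{9} = \frac{208}{9} + \frac{8 \sqrt{26}}{9}$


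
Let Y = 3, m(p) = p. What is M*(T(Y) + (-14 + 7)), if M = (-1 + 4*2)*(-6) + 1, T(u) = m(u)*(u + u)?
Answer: -451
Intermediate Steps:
T(u) = 2*u² (T(u) = u*(u + u) = u*(2*u) = 2*u²)
M = -41 (M = (-1 + 8)*(-6) + 1 = 7*(-6) + 1 = -42 + 1 = -41)
M*(T(Y) + (-14 + 7)) = -41*(2*3² + (-14 + 7)) = -41*(2*9 - 7) = -41*(18 - 7) = -41*11 = -451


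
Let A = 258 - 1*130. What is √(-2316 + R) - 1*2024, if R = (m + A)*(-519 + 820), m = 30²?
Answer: -2024 + 2*√76778 ≈ -1469.8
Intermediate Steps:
A = 128 (A = 258 - 130 = 128)
m = 900
R = 309428 (R = (900 + 128)*(-519 + 820) = 1028*301 = 309428)
√(-2316 + R) - 1*2024 = √(-2316 + 309428) - 1*2024 = √307112 - 2024 = 2*√76778 - 2024 = -2024 + 2*√76778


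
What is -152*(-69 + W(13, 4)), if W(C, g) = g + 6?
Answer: 8968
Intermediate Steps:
W(C, g) = 6 + g
-152*(-69 + W(13, 4)) = -152*(-69 + (6 + 4)) = -152*(-69 + 10) = -152*(-59) = 8968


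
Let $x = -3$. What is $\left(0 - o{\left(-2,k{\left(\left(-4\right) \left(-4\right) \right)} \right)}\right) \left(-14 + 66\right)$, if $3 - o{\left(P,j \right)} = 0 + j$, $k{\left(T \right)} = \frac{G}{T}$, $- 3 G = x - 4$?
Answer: $- \frac{1781}{12} \approx -148.42$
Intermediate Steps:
$G = \frac{7}{3}$ ($G = - \frac{-3 - 4}{3} = \left(- \frac{1}{3}\right) \left(-7\right) = \frac{7}{3} \approx 2.3333$)
$k{\left(T \right)} = \frac{7}{3 T}$
$o{\left(P,j \right)} = 3 - j$ ($o{\left(P,j \right)} = 3 - \left(0 + j\right) = 3 - j$)
$\left(0 - o{\left(-2,k{\left(\left(-4\right) \left(-4\right) \right)} \right)}\right) \left(-14 + 66\right) = \left(0 - \left(3 - \frac{7}{3 \left(\left(-4\right) \left(-4\right)\right)}\right)\right) \left(-14 + 66\right) = \left(0 - \left(3 - \frac{7}{3 \cdot 16}\right)\right) 52 = \left(0 - \left(3 - \frac{7}{3} \cdot \frac{1}{16}\right)\right) 52 = \left(0 - \left(3 - \frac{7}{48}\right)\right) 52 = \left(0 - \frac{137}{48}\right) 52 = \left(- \frac{137}{48}\right) 52 = - \frac{1781}{12}$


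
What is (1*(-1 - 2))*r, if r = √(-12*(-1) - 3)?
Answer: -9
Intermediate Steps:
r = 3 (r = √(12 - 3) = √9 = 3)
(1*(-1 - 2))*r = (1*(-1 - 2))*3 = (1*(-3))*3 = -3*3 = -9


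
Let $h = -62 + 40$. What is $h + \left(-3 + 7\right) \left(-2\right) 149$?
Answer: $-1214$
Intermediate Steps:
$h = -22$
$h + \left(-3 + 7\right) \left(-2\right) 149 = -22 + \left(-3 + 7\right) \left(-2\right) 149 = -22 + 4 \left(-2\right) 149 = -22 - 1192 = -1214$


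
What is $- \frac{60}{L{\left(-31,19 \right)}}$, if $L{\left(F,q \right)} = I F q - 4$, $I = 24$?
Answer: $\frac{3}{707} \approx 0.0042433$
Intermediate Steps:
$L{\left(F,q \right)} = -4 + 24 F q$ ($L{\left(F,q \right)} = 24 F q - 4 = -4 + 24 F q$)
$- \frac{60}{L{\left(-31,19 \right)}} = - \frac{60}{-4 + 24 \left(-31\right) 19} = - \frac{60}{-4 - 14136} = - \frac{60}{-14140} = \left(-60\right) \left(- \frac{1}{14140}\right) = \frac{3}{707}$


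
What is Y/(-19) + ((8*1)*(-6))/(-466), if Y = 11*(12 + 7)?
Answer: -2539/233 ≈ -10.897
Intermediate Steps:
Y = 209 (Y = 11*19 = 209)
Y/(-19) + ((8*1)*(-6))/(-466) = 209/(-19) + ((8*1)*(-6))/(-466) = 209*(-1/19) + (8*(-6))*(-1/466) = -11 - 48*(-1/466) = -11 + 24/233 = -2539/233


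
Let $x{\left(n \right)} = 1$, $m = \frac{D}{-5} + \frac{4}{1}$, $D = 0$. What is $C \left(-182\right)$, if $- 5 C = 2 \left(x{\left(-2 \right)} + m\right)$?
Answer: $364$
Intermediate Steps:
$m = 4$ ($m = \frac{0}{-5} + \frac{4}{1} = 0 \left(- \frac{1}{5}\right) + 4 \cdot 1 = 0 + 4 = 4$)
$C = -2$ ($C = - \frac{2 \left(1 + 4\right)}{5} = - \frac{2 \cdot 5}{5} = \left(- \frac{1}{5}\right) 10 = -2$)
$C \left(-182\right) = \left(-2\right) \left(-182\right) = 364$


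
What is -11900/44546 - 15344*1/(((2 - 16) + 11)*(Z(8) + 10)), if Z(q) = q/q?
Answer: 341560562/735009 ≈ 464.70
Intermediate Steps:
Z(q) = 1
-11900/44546 - 15344*1/(((2 - 16) + 11)*(Z(8) + 10)) = -11900/44546 - 15344*1/((1 + 10)*((2 - 16) + 11)) = -11900*1/44546 - 15344*1/(11*(-14 + 11)) = -5950/22273 - 15344/(11*(-3)) = -5950/22273 - 15344/(-33) = -5950/22273 - 15344*(-1/33) = -5950/22273 + 15344/33 = 341560562/735009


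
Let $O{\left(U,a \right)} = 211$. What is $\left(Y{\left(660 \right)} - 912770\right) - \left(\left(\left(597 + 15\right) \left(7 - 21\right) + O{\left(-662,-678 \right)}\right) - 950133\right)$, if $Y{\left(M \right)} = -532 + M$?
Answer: $45848$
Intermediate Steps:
$\left(Y{\left(660 \right)} - 912770\right) - \left(\left(\left(597 + 15\right) \left(7 - 21\right) + O{\left(-662,-678 \right)}\right) - 950133\right) = \left(\left(-532 + 660\right) - 912770\right) - \left(\left(\left(597 + 15\right) \left(7 - 21\right) + 211\right) - 950133\right) = \left(128 - 912770\right) - \left(\left(612 \left(7 - 21\right) + 211\right) - 950133\right) = -912642 - \left(\left(612 \left(-14\right) + 211\right) - 950133\right) = -912642 - \left(\left(-8568 + 211\right) - 950133\right) = -912642 - \left(-8357 - 950133\right) = -912642 - -958490 = -912642 + 958490 = 45848$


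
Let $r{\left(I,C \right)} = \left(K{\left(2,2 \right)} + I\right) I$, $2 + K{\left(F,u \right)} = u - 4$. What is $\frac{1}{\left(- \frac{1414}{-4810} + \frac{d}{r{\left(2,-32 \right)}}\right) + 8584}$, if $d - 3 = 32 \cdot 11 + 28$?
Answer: $\frac{9620}{81659793} \approx 0.00011781$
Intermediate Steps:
$K{\left(F,u \right)} = -6 + u$ ($K{\left(F,u \right)} = -2 + \left(u - 4\right) = -2 + \left(-4 + u\right) = -6 + u$)
$d = 383$ ($d = 3 + \left(32 \cdot 11 + 28\right) = 3 + \left(352 + 28\right) = 3 + 380 = 383$)
$r{\left(I,C \right)} = I \left(-4 + I\right)$ ($r{\left(I,C \right)} = \left(\left(-6 + 2\right) + I\right) I = \left(-4 + I\right) I = I \left(-4 + I\right)$)
$\frac{1}{\left(- \frac{1414}{-4810} + \frac{d}{r{\left(2,-32 \right)}}\right) + 8584} = \frac{1}{\left(- \frac{1414}{-4810} + \frac{383}{2 \left(-4 + 2\right)}\right) + 8584} = \frac{1}{\left(\left(-1414\right) \left(- \frac{1}{4810}\right) + \frac{383}{2 \left(-2\right)}\right) + 8584} = \frac{1}{\left(\frac{707}{2405} + \frac{383}{-4}\right) + 8584} = \frac{1}{\left(\frac{707}{2405} + 383 \left(- \frac{1}{4}\right)\right) + 8584} = \frac{1}{\left(\frac{707}{2405} - \frac{383}{4}\right) + 8584} = \frac{1}{- \frac{918287}{9620} + 8584} = \frac{1}{\frac{81659793}{9620}} = \frac{9620}{81659793}$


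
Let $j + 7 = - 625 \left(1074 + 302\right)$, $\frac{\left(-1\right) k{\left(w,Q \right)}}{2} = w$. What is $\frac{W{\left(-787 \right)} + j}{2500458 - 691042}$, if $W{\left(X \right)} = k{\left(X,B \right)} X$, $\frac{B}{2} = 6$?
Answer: $- \frac{2098745}{1809416} \approx -1.1599$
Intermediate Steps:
$B = 12$ ($B = 2 \cdot 6 = 12$)
$k{\left(w,Q \right)} = - 2 w$
$j = -860007$ ($j = -7 - 625 \left(1074 + 302\right) = -7 - 860000 = -860007$)
$W{\left(X \right)} = - 2 X^{2}$ ($W{\left(X \right)} = - 2 X X = - 2 X^{2}$)
$\frac{W{\left(-787 \right)} + j}{2500458 - 691042} = \frac{- 2 \left(-787\right)^{2} - 860007}{2500458 - 691042} = \frac{\left(-2\right) 619369 - 860007}{1809416} = \left(-1238738 - 860007\right) \frac{1}{1809416} = \left(-2098745\right) \frac{1}{1809416} = - \frac{2098745}{1809416}$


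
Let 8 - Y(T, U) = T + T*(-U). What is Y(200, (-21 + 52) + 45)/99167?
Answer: 15008/99167 ≈ 0.15134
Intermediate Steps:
Y(T, U) = 8 - T + T*U (Y(T, U) = 8 - (T + T*(-U)) = 8 - (T - T*U) = 8 + (-T + T*U) = 8 - T + T*U)
Y(200, (-21 + 52) + 45)/99167 = (8 - 1*200 + 200*((-21 + 52) + 45))/99167 = (8 - 200 + 200*(31 + 45))*(1/99167) = (8 - 200 + 200*76)*(1/99167) = (8 - 200 + 15200)*(1/99167) = 15008*(1/99167) = 15008/99167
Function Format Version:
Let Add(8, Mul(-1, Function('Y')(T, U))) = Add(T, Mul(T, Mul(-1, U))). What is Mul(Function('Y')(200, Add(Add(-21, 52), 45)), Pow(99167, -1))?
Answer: Rational(15008, 99167) ≈ 0.15134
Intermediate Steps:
Function('Y')(T, U) = Add(8, Mul(-1, T), Mul(T, U)) (Function('Y')(T, U) = Add(8, Mul(-1, Add(T, Mul(T, Mul(-1, U))))) = Add(8, Mul(-1, Add(T, Mul(-1, T, U)))) = Add(8, Add(Mul(-1, T), Mul(T, U))) = Add(8, Mul(-1, T), Mul(T, U)))
Mul(Function('Y')(200, Add(Add(-21, 52), 45)), Pow(99167, -1)) = Mul(Add(8, Mul(-1, 200), Mul(200, Add(Add(-21, 52), 45))), Pow(99167, -1)) = Mul(Add(8, -200, Mul(200, Add(31, 45))), Rational(1, 99167)) = Mul(Add(8, -200, Mul(200, 76)), Rational(1, 99167)) = Mul(Add(8, -200, 15200), Rational(1, 99167)) = Mul(15008, Rational(1, 99167)) = Rational(15008, 99167)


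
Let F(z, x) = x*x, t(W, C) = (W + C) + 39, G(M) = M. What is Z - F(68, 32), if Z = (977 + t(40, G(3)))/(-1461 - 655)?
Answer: -2167843/2116 ≈ -1024.5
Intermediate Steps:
t(W, C) = 39 + C + W (t(W, C) = (C + W) + 39 = 39 + C + W)
F(z, x) = x²
Z = -1059/2116 (Z = (977 + (39 + 3 + 40))/(-1461 - 655) = (977 + 82)/(-2116) = 1059*(-1/2116) = -1059/2116 ≈ -0.50047)
Z - F(68, 32) = -1059/2116 - 1*32² = -1059/2116 - 1*1024 = -1059/2116 - 1024 = -2167843/2116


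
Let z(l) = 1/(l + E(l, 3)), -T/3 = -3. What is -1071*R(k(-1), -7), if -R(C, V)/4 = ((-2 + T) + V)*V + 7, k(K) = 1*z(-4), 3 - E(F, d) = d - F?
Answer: 29988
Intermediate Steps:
E(F, d) = 3 + F - d (E(F, d) = 3 - (d - F) = 3 + (F - d) = 3 + F - d)
T = 9 (T = -3*(-3) = 9)
z(l) = 1/(2*l) (z(l) = 1/(l + (3 + l - 1*3)) = 1/(l + (3 + l - 3)) = 1/(l + l) = 1/(2*l))
k(K) = -⅛ (k(K) = 1*((½)/(-4)) = 1*((½)*(-¼)) = 1*(-⅛) = -⅛)
R(C, V) = -28 - 4*V*(7 + V) (R(C, V) = -4*(((-2 + 9) + V)*V + 7) = -4*((7 + V)*V + 7) = -4*(V*(7 + V) + 7) = -4*(7 + V*(7 + V)) = -28 - 4*V*(7 + V))
-1071*R(k(-1), -7) = -1071*(-28 - 28*(-7) - 4*(-7)²) = -1071*(-28 + 196 - 4*49) = -1071*(-28 + 196 - 196) = -1071*(-28) = 29988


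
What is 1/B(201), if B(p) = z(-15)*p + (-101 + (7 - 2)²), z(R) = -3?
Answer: -1/679 ≈ -0.0014728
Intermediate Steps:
B(p) = -76 - 3*p (B(p) = -3*p + (-101 + (7 - 2)²) = -3*p + (-101 + 5²) = -3*p + (-101 + 25) = -3*p - 76 = -76 - 3*p)
1/B(201) = 1/(-76 - 3*201) = 1/(-76 - 603) = 1/(-679) = -1/679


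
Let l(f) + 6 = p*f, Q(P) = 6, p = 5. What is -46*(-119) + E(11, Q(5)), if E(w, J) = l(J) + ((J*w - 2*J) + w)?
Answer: 5563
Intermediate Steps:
l(f) = -6 + 5*f
E(w, J) = -6 + w + 3*J + J*w (E(w, J) = (-6 + 5*J) + ((J*w - 2*J) + w) = (-6 + 5*J) + ((-2*J + J*w) + w) = (-6 + 5*J) + (w - 2*J + J*w) = -6 + w + 3*J + J*w)
-46*(-119) + E(11, Q(5)) = -46*(-119) + (-6 + 11 + 3*6 + 6*11) = 5474 + (-6 + 11 + 18 + 66) = 5474 + 89 = 5563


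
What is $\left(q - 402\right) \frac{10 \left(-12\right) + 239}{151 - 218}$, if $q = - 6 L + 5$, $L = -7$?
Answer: $\frac{42245}{67} \approx 630.52$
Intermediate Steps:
$q = 47$ ($q = \left(-6\right) \left(-7\right) + 5 = 42 + 5 = 47$)
$\left(q - 402\right) \frac{10 \left(-12\right) + 239}{151 - 218} = \left(47 - 402\right) \frac{10 \left(-12\right) + 239}{151 - 218} = - 355 \frac{-120 + 239}{-67} = - 355 \cdot 119 \left(- \frac{1}{67}\right) = \left(-355\right) \left(- \frac{119}{67}\right) = \frac{42245}{67}$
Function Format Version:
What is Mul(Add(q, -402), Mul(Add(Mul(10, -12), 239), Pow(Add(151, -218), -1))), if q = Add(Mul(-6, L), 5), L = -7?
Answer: Rational(42245, 67) ≈ 630.52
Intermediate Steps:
q = 47 (q = Add(Mul(-6, -7), 5) = Add(42, 5) = 47)
Mul(Add(q, -402), Mul(Add(Mul(10, -12), 239), Pow(Add(151, -218), -1))) = Mul(Add(47, -402), Mul(Add(Mul(10, -12), 239), Pow(Add(151, -218), -1))) = Mul(-355, Mul(Add(-120, 239), Pow(-67, -1))) = Mul(-355, Mul(119, Rational(-1, 67))) = Mul(-355, Rational(-119, 67)) = Rational(42245, 67)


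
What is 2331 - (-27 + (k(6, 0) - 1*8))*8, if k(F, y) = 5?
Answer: 2571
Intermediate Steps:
2331 - (-27 + (k(6, 0) - 1*8))*8 = 2331 - (-27 + (5 - 1*8))*8 = 2331 - (-27 + (5 - 8))*8 = 2331 - (-27 - 3)*8 = 2331 - (-30)*8 = 2331 - 1*(-240) = 2331 + 240 = 2571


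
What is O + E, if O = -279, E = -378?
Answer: -657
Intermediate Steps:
O + E = -279 - 378 = -657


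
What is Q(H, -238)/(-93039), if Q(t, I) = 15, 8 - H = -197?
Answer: -5/31013 ≈ -0.00016122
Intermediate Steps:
H = 205 (H = 8 - 1*(-197) = 8 + 197 = 205)
Q(H, -238)/(-93039) = 15/(-93039) = 15*(-1/93039) = -5/31013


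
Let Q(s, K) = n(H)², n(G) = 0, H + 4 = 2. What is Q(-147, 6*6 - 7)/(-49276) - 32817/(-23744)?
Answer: 32817/23744 ≈ 1.3821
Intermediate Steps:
H = -2 (H = -4 + 2 = -2)
Q(s, K) = 0 (Q(s, K) = 0² = 0)
Q(-147, 6*6 - 7)/(-49276) - 32817/(-23744) = 0/(-49276) - 32817/(-23744) = 0*(-1/49276) - 32817*(-1/23744) = 0 + 32817/23744 = 32817/23744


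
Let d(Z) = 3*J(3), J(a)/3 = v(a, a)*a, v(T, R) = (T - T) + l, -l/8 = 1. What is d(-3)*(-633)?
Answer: 136728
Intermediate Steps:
l = -8 (l = -8*1 = -8)
v(T, R) = -8 (v(T, R) = (T - T) - 8 = 0 - 8 = -8)
J(a) = -24*a (J(a) = 3*(-8*a) = -24*a)
d(Z) = -216 (d(Z) = 3*(-24*3) = 3*(-72) = -216)
d(-3)*(-633) = -216*(-633) = 136728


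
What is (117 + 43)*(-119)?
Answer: -19040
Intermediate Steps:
(117 + 43)*(-119) = 160*(-119) = -19040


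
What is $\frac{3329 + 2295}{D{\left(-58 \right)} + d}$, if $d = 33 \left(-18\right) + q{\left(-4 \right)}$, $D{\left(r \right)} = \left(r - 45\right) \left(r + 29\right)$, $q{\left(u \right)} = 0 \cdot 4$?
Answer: $\frac{5624}{2393} \approx 2.3502$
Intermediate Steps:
$q{\left(u \right)} = 0$
$D{\left(r \right)} = \left(-45 + r\right) \left(29 + r\right)$
$d = -594$ ($d = 33 \left(-18\right) + 0 = -594 + 0 = -594$)
$\frac{3329 + 2295}{D{\left(-58 \right)} + d} = \frac{3329 + 2295}{\left(-1305 + \left(-58\right)^{2} - -928\right) - 594} = \frac{5624}{\left(-1305 + 3364 + 928\right) - 594} = \frac{5624}{2987 - 594} = \frac{5624}{2393}$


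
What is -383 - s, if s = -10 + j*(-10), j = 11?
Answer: -263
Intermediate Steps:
s = -120 (s = -10 + 11*(-10) = -10 - 110 = -120)
-383 - s = -383 - 1*(-120) = -383 + 120 = -263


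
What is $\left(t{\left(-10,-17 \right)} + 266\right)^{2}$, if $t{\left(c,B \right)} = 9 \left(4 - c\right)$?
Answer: $153664$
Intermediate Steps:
$t{\left(c,B \right)} = 36 - 9 c$
$\left(t{\left(-10,-17 \right)} + 266\right)^{2} = \left(\left(36 - -90\right) + 266\right)^{2} = \left(\left(36 + 90\right) + 266\right)^{2} = \left(126 + 266\right)^{2} = 392^{2} = 153664$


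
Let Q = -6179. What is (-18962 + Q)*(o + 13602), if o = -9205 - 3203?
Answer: -30018354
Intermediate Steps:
o = -12408
(-18962 + Q)*(o + 13602) = (-18962 - 6179)*(-12408 + 13602) = -25141*1194 = -30018354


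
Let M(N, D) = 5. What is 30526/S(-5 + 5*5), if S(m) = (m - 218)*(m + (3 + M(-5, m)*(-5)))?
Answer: 15263/198 ≈ 77.086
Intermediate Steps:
S(m) = (-218 + m)*(-22 + m) (S(m) = (m - 218)*(m + (3 + 5*(-5))) = (-218 + m)*(m + (3 - 25)) = (-218 + m)*(m - 22) = (-218 + m)*(-22 + m))
30526/S(-5 + 5*5) = 30526/(4796 + (-5 + 5*5)**2 - 240*(-5 + 5*5)) = 30526/(4796 + (-5 + 25)**2 - 240*(-5 + 25)) = 30526/(4796 + 20**2 - 240*20) = 30526/(4796 + 400 - 4800) = 30526/396 = 30526*(1/396) = 15263/198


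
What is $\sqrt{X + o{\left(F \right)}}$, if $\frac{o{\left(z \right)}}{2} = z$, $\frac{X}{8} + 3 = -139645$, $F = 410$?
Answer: $2 i \sqrt{279091} \approx 1056.6 i$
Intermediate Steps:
$X = -1117184$ ($X = -24 + 8 \left(-139645\right) = -24 - 1117160 = -1117184$)
$o{\left(z \right)} = 2 z$
$\sqrt{X + o{\left(F \right)}} = \sqrt{-1117184 + 2 \cdot 410} = \sqrt{-1117184 + 820} = \sqrt{-1116364} = 2 i \sqrt{279091}$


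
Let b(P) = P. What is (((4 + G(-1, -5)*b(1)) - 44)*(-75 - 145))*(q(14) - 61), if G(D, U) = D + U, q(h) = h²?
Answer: 1366200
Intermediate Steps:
(((4 + G(-1, -5)*b(1)) - 44)*(-75 - 145))*(q(14) - 61) = (((4 + (-1 - 5)*1) - 44)*(-75 - 145))*(14² - 61) = (((4 - 6*1) - 44)*(-220))*(196 - 61) = (((4 - 6) - 44)*(-220))*135 = ((-2 - 44)*(-220))*135 = -46*(-220)*135 = 10120*135 = 1366200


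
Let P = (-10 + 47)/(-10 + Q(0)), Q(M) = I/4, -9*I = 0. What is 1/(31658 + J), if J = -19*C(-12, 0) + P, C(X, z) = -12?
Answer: 10/318823 ≈ 3.1365e-5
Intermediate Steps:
I = 0 (I = -1/9*0 = 0)
Q(M) = 0 (Q(M) = 0/4 = 0*(1/4) = 0)
P = -37/10 (P = (-10 + 47)/(-10 + 0) = 37/(-10) = 37*(-1/10) = -37/10 ≈ -3.7000)
J = 2243/10 (J = -19*(-12) - 37/10 = 228 - 37/10 = 2243/10 ≈ 224.30)
1/(31658 + J) = 1/(31658 + 2243/10) = 1/(318823/10) = 10/318823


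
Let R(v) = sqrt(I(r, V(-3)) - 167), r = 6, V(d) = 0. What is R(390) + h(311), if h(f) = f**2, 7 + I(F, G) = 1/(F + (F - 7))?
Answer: 96721 + I*sqrt(4345)/5 ≈ 96721.0 + 13.183*I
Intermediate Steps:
I(F, G) = -7 + 1/(-7 + 2*F) (I(F, G) = -7 + 1/(F + (F - 7)) = -7 + 1/(F + (-7 + F)) = -7 + 1/(-7 + 2*F))
R(v) = I*sqrt(4345)/5 (R(v) = sqrt(2*(25 - 7*6)/(-7 + 2*6) - 167) = sqrt(2*(25 - 42)/(-7 + 12) - 167) = sqrt(2*(-17)/5 - 167) = sqrt(2*(1/5)*(-17) - 167) = sqrt(-34/5 - 167) = sqrt(-869/5) = I*sqrt(4345)/5)
R(390) + h(311) = I*sqrt(4345)/5 + 311**2 = I*sqrt(4345)/5 + 96721 = 96721 + I*sqrt(4345)/5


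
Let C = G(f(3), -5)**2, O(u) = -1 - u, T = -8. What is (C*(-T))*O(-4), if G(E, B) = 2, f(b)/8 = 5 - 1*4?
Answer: 96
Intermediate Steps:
f(b) = 8 (f(b) = 8*(5 - 1*4) = 8*(5 - 4) = 8*1 = 8)
C = 4 (C = 2**2 = 4)
(C*(-T))*O(-4) = (4*(-1*(-8)))*(-1 - 1*(-4)) = (4*8)*(-1 + 4) = 32*3 = 96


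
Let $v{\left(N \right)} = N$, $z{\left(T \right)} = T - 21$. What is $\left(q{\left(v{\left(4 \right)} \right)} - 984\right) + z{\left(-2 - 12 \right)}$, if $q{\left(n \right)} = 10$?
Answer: $-1009$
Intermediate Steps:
$z{\left(T \right)} = -21 + T$
$\left(q{\left(v{\left(4 \right)} \right)} - 984\right) + z{\left(-2 - 12 \right)} = \left(10 - 984\right) - 35 = -974 - 35 = -1009$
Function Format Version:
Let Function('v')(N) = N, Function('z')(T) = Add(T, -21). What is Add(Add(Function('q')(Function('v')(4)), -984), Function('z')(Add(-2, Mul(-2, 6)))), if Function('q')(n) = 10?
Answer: -1009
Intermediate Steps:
Function('z')(T) = Add(-21, T)
Add(Add(Function('q')(Function('v')(4)), -984), Function('z')(Add(-2, Mul(-2, 6)))) = Add(Add(10, -984), Add(-21, Add(-2, Mul(-2, 6)))) = Add(-974, Add(-21, Add(-2, -12))) = Add(-974, Add(-21, -14)) = Add(-974, -35) = -1009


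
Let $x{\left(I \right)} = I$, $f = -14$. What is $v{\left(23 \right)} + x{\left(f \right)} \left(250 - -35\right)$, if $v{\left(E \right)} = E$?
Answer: $-3967$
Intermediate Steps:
$v{\left(23 \right)} + x{\left(f \right)} \left(250 - -35\right) = 23 - 14 \left(250 - -35\right) = 23 - 14 \left(250 + 35\right) = 23 - 3990 = -3967$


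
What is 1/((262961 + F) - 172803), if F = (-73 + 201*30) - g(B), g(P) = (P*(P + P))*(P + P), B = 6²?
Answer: -1/90509 ≈ -1.1049e-5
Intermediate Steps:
B = 36
g(P) = 4*P³ (g(P) = (P*(2*P))*(2*P) = (2*P²)*(2*P) = 4*P³)
F = -180667 (F = (-73 + 201*30) - 4*36³ = (-73 + 6030) - 4*46656 = 5957 - 1*186624 = 5957 - 186624 = -180667)
1/((262961 + F) - 172803) = 1/((262961 - 180667) - 172803) = 1/(82294 - 172803) = 1/(-90509) = -1/90509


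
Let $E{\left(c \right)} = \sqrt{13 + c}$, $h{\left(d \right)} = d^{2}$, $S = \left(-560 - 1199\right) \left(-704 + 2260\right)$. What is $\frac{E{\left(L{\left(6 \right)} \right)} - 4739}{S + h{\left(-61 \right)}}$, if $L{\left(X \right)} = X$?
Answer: $\frac{677}{390469} - \frac{\sqrt{19}}{2733283} \approx 0.0017322$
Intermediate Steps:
$S = -2737004$ ($S = \left(-1759\right) 1556 = -2737004$)
$\frac{E{\left(L{\left(6 \right)} \right)} - 4739}{S + h{\left(-61 \right)}} = \frac{\sqrt{13 + 6} - 4739}{-2737004 + \left(-61\right)^{2}} = \frac{\sqrt{19} - 4739}{-2737004 + 3721} = \frac{-4739 + \sqrt{19}}{-2733283} = \left(-4739 + \sqrt{19}\right) \left(- \frac{1}{2733283}\right) = \frac{677}{390469} - \frac{\sqrt{19}}{2733283}$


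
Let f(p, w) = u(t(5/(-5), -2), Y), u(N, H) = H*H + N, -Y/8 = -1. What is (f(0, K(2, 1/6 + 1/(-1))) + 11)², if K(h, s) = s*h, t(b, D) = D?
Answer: 5329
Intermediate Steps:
Y = 8 (Y = -8*(-1) = 8)
K(h, s) = h*s
u(N, H) = N + H² (u(N, H) = H² + N = N + H²)
f(p, w) = 62 (f(p, w) = -2 + 8² = -2 + 64 = 62)
(f(0, K(2, 1/6 + 1/(-1))) + 11)² = (62 + 11)² = 73² = 5329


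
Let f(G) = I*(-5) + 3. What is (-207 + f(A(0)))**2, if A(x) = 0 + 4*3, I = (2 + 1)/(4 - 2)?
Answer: 178929/4 ≈ 44732.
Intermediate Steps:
I = 3/2 ≈ 1.5000
A(x) = 12 (A(x) = 0 + 12 = 12)
f(G) = -9/2 (f(G) = (3/2)*(-5) + 3 = -15/2 + 3 = -9/2)
(-207 + f(A(0)))**2 = (-207 - 9/2)**2 = (-423/2)**2 = 178929/4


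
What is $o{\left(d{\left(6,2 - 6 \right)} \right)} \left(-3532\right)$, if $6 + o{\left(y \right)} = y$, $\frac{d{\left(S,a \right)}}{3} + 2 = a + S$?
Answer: $21192$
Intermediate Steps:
$d{\left(S,a \right)} = -6 + 3 S + 3 a$ ($d{\left(S,a \right)} = -6 + 3 \left(a + S\right) = -6 + 3 \left(S + a\right) = -6 + \left(3 S + 3 a\right) = -6 + 3 S + 3 a$)
$o{\left(y \right)} = -6 + y$
$o{\left(d{\left(6,2 - 6 \right)} \right)} \left(-3532\right) = \left(-6 + \left(-6 + 3 \cdot 6 + 3 \left(2 - 6\right)\right)\right) \left(-3532\right) = \left(-6 + \left(-6 + 18 + 3 \left(2 - 6\right)\right)\right) \left(-3532\right) = \left(-6 + \left(-6 + 18 + 3 \left(-4\right)\right)\right) \left(-3532\right) = \left(-6 - 0\right) \left(-3532\right) = \left(-6 + 0\right) \left(-3532\right) = \left(-6\right) \left(-3532\right) = 21192$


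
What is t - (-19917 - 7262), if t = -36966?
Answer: -9787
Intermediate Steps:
t - (-19917 - 7262) = -36966 - (-19917 - 7262) = -36966 - 1*(-27179) = -36966 + 27179 = -9787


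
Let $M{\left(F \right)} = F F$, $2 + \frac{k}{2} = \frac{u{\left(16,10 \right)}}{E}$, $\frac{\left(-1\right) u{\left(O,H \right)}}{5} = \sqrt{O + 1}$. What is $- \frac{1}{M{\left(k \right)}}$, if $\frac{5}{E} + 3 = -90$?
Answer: $- \frac{147037}{86470107364} - \frac{93 \sqrt{17}}{21617526841} \approx -1.7182 \cdot 10^{-6}$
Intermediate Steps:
$E = - \frac{5}{93}$ ($E = \frac{5}{-3 - 90} = \frac{5}{-93} = 5 \left(- \frac{1}{93}\right) = - \frac{5}{93} \approx -0.053763$)
$u{\left(O,H \right)} = - 5 \sqrt{1 + O}$ ($u{\left(O,H \right)} = - 5 \sqrt{O + 1} = - 5 \sqrt{1 + O}$)
$k = -4 + 186 \sqrt{17}$ ($k = -4 + 2 \frac{\left(-5\right) \sqrt{1 + 16}}{- \frac{5}{93}} = -4 + 2 - 5 \sqrt{17} \left(- \frac{93}{5}\right) = -4 + 2 \cdot 93 \sqrt{17} = -4 + 186 \sqrt{17} \approx 762.9$)
$M{\left(F \right)} = F^{2}$
$- \frac{1}{M{\left(k \right)}} = - \frac{1}{\left(-4 + 186 \sqrt{17}\right)^{2}}$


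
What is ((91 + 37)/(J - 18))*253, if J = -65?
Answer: -32384/83 ≈ -390.17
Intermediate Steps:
((91 + 37)/(J - 18))*253 = ((91 + 37)/(-65 - 18))*253 = (128/(-83))*253 = (128*(-1/83))*253 = -128/83*253 = -32384/83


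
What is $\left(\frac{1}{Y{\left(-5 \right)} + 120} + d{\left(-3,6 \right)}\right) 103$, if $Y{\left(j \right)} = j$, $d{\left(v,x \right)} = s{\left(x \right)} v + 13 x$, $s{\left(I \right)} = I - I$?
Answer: $\frac{924013}{115} \approx 8034.9$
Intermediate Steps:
$s{\left(I \right)} = 0$
$d{\left(v,x \right)} = 13 x$ ($d{\left(v,x \right)} = 0 v + 13 x = 0 + 13 x = 13 x$)
$\left(\frac{1}{Y{\left(-5 \right)} + 120} + d{\left(-3,6 \right)}\right) 103 = \left(\frac{1}{-5 + 120} + 13 \cdot 6\right) 103 = \left(\frac{1}{115} + 78\right) 103 = \frac{8971}{115} \cdot 103 = \frac{924013}{115}$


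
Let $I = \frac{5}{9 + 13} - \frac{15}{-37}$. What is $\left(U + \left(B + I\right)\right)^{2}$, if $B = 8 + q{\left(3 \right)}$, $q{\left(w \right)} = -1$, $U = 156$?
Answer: $\frac{17741440809}{662596} \approx 26776.0$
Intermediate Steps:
$B = 7$ ($B = 8 - 1 = 7$)
$I = \frac{515}{814}$ ($I = \frac{5}{22} - - \frac{15}{37} = 5 \cdot \frac{1}{22} + \frac{15}{37} = \frac{5}{22} + \frac{15}{37} = \frac{515}{814} \approx 0.63268$)
$\left(U + \left(B + I\right)\right)^{2} = \left(156 + \left(7 + \frac{515}{814}\right)\right)^{2} = \left(156 + \frac{6213}{814}\right)^{2} = \left(\frac{133197}{814}\right)^{2} = \frac{17741440809}{662596}$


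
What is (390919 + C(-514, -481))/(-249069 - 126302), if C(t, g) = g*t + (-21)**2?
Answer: -638594/375371 ≈ -1.7012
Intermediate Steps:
C(t, g) = 441 + g*t (C(t, g) = g*t + 441 = 441 + g*t)
(390919 + C(-514, -481))/(-249069 - 126302) = (390919 + (441 - 481*(-514)))/(-249069 - 126302) = (390919 + (441 + 247234))/(-375371) = (390919 + 247675)*(-1/375371) = 638594*(-1/375371) = -638594/375371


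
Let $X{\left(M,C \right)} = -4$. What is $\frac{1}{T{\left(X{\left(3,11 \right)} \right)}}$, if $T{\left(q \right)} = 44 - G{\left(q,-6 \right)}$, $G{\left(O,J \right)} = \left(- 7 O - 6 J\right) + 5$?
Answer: $- \frac{1}{25} \approx -0.04$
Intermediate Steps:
$G{\left(O,J \right)} = 5 - 7 O - 6 J$
$T{\left(q \right)} = 3 + 7 q$ ($T{\left(q \right)} = 44 - \left(5 - 7 q - -36\right) = 44 - \left(5 - 7 q + 36\right) = 44 - \left(41 - 7 q\right) = 44 + \left(-41 + 7 q\right) = 3 + 7 q$)
$\frac{1}{T{\left(X{\left(3,11 \right)} \right)}} = \frac{1}{3 + 7 \left(-4\right)} = \frac{1}{3 - 28} = \frac{1}{-25} = - \frac{1}{25}$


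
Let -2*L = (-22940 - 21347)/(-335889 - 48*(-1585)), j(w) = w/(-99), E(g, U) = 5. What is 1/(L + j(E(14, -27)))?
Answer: -1558854/211591 ≈ -7.3673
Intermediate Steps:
j(w) = -w/99 (j(w) = w*(-1/99) = -w/99)
L = -44287/519618 (L = -(-22940 - 21347)/(2*(-335889 - 48*(-1585))) = -(-44287)/(2*(-335889 + 76080)) = -(-44287)/(2*(-259809)) = -(-44287)*(-1)/(2*259809) = -½*44287/259809 = -44287/519618 ≈ -0.085230)
1/(L + j(E(14, -27))) = 1/(-44287/519618 - 1/99*5) = 1/(-44287/519618 - 5/99) = 1/(-211591/1558854) = -1558854/211591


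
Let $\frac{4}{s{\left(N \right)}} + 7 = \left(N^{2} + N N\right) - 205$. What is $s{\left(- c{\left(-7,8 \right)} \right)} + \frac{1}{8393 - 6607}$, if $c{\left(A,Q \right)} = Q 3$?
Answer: $\frac{43}{8930} \approx 0.0048152$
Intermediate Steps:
$c{\left(A,Q \right)} = 3 Q$
$s{\left(N \right)} = \frac{4}{-212 + 2 N^{2}}$ ($s{\left(N \right)} = \frac{4}{-7 - \left(205 - N^{2} - N N\right)} = \frac{4}{-7 + \left(\left(N^{2} + N^{2}\right) - 205\right)} = \frac{4}{-7 + \left(2 N^{2} - 205\right)} = \frac{4}{-7 + \left(-205 + 2 N^{2}\right)} = \frac{4}{-212 + 2 N^{2}}$)
$s{\left(- c{\left(-7,8 \right)} \right)} + \frac{1}{8393 - 6607} = \frac{2}{-106 + \left(- 3 \cdot 8\right)^{2}} + \frac{1}{8393 - 6607} = \frac{2}{-106 + \left(\left(-1\right) 24\right)^{2}} + \frac{1}{1786} = \frac{2}{-106 + \left(-24\right)^{2}} + \frac{1}{1786} = \frac{2}{-106 + 576} + \frac{1}{1786} = \frac{2}{470} + \frac{1}{1786} = 2 \cdot \frac{1}{470} + \frac{1}{1786} = \frac{1}{235} + \frac{1}{1786} = \frac{43}{8930}$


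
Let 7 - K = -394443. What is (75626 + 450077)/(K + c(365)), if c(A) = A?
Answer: 525703/394815 ≈ 1.3315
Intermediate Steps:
K = 394450 (K = 7 - 1*(-394443) = 7 + 394443 = 394450)
(75626 + 450077)/(K + c(365)) = (75626 + 450077)/(394450 + 365) = 525703/394815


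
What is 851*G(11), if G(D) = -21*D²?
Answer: -2162391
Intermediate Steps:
851*G(11) = 851*(-21*11²) = 851*(-21*121) = 851*(-2541) = -2162391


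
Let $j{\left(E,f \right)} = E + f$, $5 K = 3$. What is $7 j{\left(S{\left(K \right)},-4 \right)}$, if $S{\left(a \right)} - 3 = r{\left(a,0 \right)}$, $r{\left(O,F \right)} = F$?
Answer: $-7$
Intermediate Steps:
$K = \frac{3}{5}$ ($K = \frac{1}{5} \cdot 3 = \frac{3}{5} \approx 0.6$)
$S{\left(a \right)} = 3$ ($S{\left(a \right)} = 3 + 0 = 3$)
$7 j{\left(S{\left(K \right)},-4 \right)} = 7 \left(3 - 4\right) = 7 \left(-1\right) = -7$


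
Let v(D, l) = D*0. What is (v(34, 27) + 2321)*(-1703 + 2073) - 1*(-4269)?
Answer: 863039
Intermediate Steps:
v(D, l) = 0
(v(34, 27) + 2321)*(-1703 + 2073) - 1*(-4269) = (0 + 2321)*(-1703 + 2073) - 1*(-4269) = 2321*370 + 4269 = 858770 + 4269 = 863039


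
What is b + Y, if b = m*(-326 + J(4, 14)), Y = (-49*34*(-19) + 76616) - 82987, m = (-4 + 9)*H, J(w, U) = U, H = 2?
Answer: 22163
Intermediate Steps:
m = 10 (m = (-4 + 9)*2 = 5*2 = 10)
Y = 25283 (Y = (-1666*(-19) + 76616) - 82987 = (31654 + 76616) - 82987 = 108270 - 82987 = 25283)
b = -3120 (b = 10*(-326 + 14) = 10*(-312) = -3120)
b + Y = -3120 + 25283 = 22163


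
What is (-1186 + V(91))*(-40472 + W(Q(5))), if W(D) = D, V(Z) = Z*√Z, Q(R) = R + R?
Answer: 47987932 - 3682042*√91 ≈ 1.2863e+7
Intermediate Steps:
Q(R) = 2*R
V(Z) = Z^(3/2)
(-1186 + V(91))*(-40472 + W(Q(5))) = (-1186 + 91^(3/2))*(-40472 + 2*5) = (-1186 + 91*√91)*(-40472 + 10) = (-1186 + 91*√91)*(-40462) = 47987932 - 3682042*√91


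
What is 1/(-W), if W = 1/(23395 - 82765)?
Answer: 59370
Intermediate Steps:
W = -1/59370 (W = 1/(-59370) = -1/59370 ≈ -1.6844e-5)
1/(-W) = 1/(-1*(-1/59370)) = 1/(1/59370) = 59370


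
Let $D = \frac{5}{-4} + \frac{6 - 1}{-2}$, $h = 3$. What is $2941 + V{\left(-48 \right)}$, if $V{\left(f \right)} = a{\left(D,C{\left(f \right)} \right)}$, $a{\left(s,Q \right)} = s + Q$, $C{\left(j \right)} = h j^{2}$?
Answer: $\frac{39397}{4} \approx 9849.3$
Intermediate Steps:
$D = - \frac{15}{4}$ ($D = 5 \left(- \frac{1}{4}\right) + \left(6 - 1\right) \left(- \frac{1}{2}\right) = - \frac{5}{4} + 5 \left(- \frac{1}{2}\right) = - \frac{5}{4} - \frac{5}{2} = - \frac{15}{4} \approx -3.75$)
$C{\left(j \right)} = 3 j^{2}$
$a{\left(s,Q \right)} = Q + s$
$V{\left(f \right)} = - \frac{15}{4} + 3 f^{2}$ ($V{\left(f \right)} = 3 f^{2} - \frac{15}{4} = - \frac{15}{4} + 3 f^{2}$)
$2941 + V{\left(-48 \right)} = 2941 - \left(\frac{15}{4} - 3 \left(-48\right)^{2}\right) = 2941 + \left(- \frac{15}{4} + 3 \cdot 2304\right) = 2941 + \left(- \frac{15}{4} + 6912\right) = 2941 + \frac{27633}{4} = \frac{39397}{4}$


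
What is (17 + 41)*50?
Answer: 2900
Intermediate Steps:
(17 + 41)*50 = 58*50 = 2900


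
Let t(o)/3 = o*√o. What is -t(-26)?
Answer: 78*I*√26 ≈ 397.72*I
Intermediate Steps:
t(o) = 3*o^(3/2) (t(o) = 3*(o*√o) = 3*o^(3/2))
-t(-26) = -3*(-26)^(3/2) = -3*(-26*I*√26) = -(-78)*I*√26 = 78*I*√26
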